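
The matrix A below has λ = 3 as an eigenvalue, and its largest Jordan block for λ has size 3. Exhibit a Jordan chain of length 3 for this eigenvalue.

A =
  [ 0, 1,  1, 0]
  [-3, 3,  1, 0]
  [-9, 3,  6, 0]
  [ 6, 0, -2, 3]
A Jordan chain for λ = 3 of length 3:
v_1 = (-3, 0, -9, 0)ᵀ
v_2 = (-3, -3, -9, 6)ᵀ
v_3 = (1, 0, 0, 0)ᵀ

Let N = A − (3)·I. We want v_3 with N^3 v_3 = 0 but N^2 v_3 ≠ 0; then v_{j-1} := N · v_j for j = 3, …, 2.

Pick v_3 = (1, 0, 0, 0)ᵀ.
Then v_2 = N · v_3 = (-3, -3, -9, 6)ᵀ.
Then v_1 = N · v_2 = (-3, 0, -9, 0)ᵀ.

Sanity check: (A − (3)·I) v_1 = (0, 0, 0, 0)ᵀ = 0. ✓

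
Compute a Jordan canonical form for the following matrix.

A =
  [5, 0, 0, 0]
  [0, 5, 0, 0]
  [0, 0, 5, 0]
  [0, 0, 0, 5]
J_1(5) ⊕ J_1(5) ⊕ J_1(5) ⊕ J_1(5)

The characteristic polynomial is
  det(x·I − A) = x^4 - 20*x^3 + 150*x^2 - 500*x + 625 = (x - 5)^4

Eigenvalues and multiplicities (the geometric multiplicity of λ is n − rank(A − λI), which equals the number of Jordan blocks for λ):
  λ = 5: algebraic multiplicity = 4, geometric multiplicity = 4

Determining the block sizes for each eigenvalue:
  λ = 5: gm = am = 4, so every block has size 1 → block sizes [1, 1, 1, 1]

Assembling the blocks gives a Jordan form
J =
  [5, 0, 0, 0]
  [0, 5, 0, 0]
  [0, 0, 5, 0]
  [0, 0, 0, 5]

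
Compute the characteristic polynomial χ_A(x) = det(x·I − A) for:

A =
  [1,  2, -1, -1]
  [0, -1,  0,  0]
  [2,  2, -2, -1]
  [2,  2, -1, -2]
x^4 + 4*x^3 + 6*x^2 + 4*x + 1

Expanding det(x·I − A) (e.g. by cofactor expansion or by noting that A is similar to its Jordan form J, which has the same characteristic polynomial as A) gives
  χ_A(x) = x^4 + 4*x^3 + 6*x^2 + 4*x + 1
which factors as (x + 1)^4. The eigenvalues (with algebraic multiplicities) are λ = -1 with multiplicity 4.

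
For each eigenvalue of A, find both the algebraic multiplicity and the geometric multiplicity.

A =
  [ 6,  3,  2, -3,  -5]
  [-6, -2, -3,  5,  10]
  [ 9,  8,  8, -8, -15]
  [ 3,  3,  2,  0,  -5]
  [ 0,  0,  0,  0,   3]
λ = 3: alg = 5, geom = 3

Step 1 — factor the characteristic polynomial to read off the algebraic multiplicities:
  χ_A(x) = (x - 3)^5

Step 2 — compute geometric multiplicities via the rank-nullity identity g(λ) = n − rank(A − λI):
  rank(A − (3)·I) = 2, so dim ker(A − (3)·I) = n − 2 = 3

Summary:
  λ = 3: algebraic multiplicity = 5, geometric multiplicity = 3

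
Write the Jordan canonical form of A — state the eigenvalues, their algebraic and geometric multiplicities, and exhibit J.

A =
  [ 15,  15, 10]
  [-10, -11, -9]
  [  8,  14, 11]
J_3(5)

The characteristic polynomial is
  det(x·I − A) = x^3 - 15*x^2 + 75*x - 125 = (x - 5)^3

Eigenvalues and multiplicities (the geometric multiplicity of λ is n − rank(A − λI), which equals the number of Jordan blocks for λ):
  λ = 5: algebraic multiplicity = 3, geometric multiplicity = 1

Determining the block sizes for each eigenvalue:
  λ = 5: one block (gm = 1), so the single block has size am = 3 → block sizes [3]

Assembling the blocks gives a Jordan form
J =
  [5, 1, 0]
  [0, 5, 1]
  [0, 0, 5]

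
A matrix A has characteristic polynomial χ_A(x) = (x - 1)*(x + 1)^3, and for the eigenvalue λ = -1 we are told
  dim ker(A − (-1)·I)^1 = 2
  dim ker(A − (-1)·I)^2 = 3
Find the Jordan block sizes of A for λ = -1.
Block sizes for λ = -1: [2, 1]

From the dimensions of kernels of powers, the number of Jordan blocks of size at least j is d_j − d_{j−1} where d_j = dim ker(N^j) (with d_0 = 0). Computing the differences gives [2, 1].
The number of blocks of size exactly k is (#blocks of size ≥ k) − (#blocks of size ≥ k + 1), so the partition is: 1 block(s) of size 1, 1 block(s) of size 2.
In nonincreasing order the block sizes are [2, 1].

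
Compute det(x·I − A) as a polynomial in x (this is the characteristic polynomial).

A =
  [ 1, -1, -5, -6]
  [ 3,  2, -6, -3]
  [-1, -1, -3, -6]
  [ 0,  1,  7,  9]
x^4 - 9*x^3 + 30*x^2 - 44*x + 24

Expanding det(x·I − A) (e.g. by cofactor expansion or by noting that A is similar to its Jordan form J, which has the same characteristic polynomial as A) gives
  χ_A(x) = x^4 - 9*x^3 + 30*x^2 - 44*x + 24
which factors as (x - 3)*(x - 2)^3. The eigenvalues (with algebraic multiplicities) are λ = 2 with multiplicity 3, λ = 3 with multiplicity 1.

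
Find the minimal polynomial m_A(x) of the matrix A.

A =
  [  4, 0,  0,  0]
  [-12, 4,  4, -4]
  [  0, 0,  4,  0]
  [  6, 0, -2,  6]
x^2 - 10*x + 24

The characteristic polynomial is χ_A(x) = (x - 6)*(x - 4)^3, so the eigenvalues are known. The minimal polynomial is
  m_A(x) = Π_λ (x − λ)^{k_λ}
where k_λ is the size of the *largest* Jordan block for λ (equivalently, the smallest k with (A − λI)^k v = 0 for every generalised eigenvector v of λ).

  λ = 4: largest Jordan block has size 1, contributing (x − 4)
  λ = 6: largest Jordan block has size 1, contributing (x − 6)

So m_A(x) = (x - 6)*(x - 4) = x^2 - 10*x + 24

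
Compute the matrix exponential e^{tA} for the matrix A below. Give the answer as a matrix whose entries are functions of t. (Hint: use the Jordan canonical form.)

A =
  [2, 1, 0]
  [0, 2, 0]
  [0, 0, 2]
e^{tA} =
  [exp(2*t), t*exp(2*t), 0]
  [0, exp(2*t), 0]
  [0, 0, exp(2*t)]

Strategy: write A = P · J · P⁻¹ where J is a Jordan canonical form, so e^{tA} = P · e^{tJ} · P⁻¹, and e^{tJ} can be computed block-by-block.

A has Jordan form
J =
  [2, 1, 0]
  [0, 2, 0]
  [0, 0, 2]
(up to reordering of blocks).

Per-block formulas:
  For a 2×2 Jordan block J_2(2): exp(t · J_2(2)) = e^(2t)·(I + t·N), where N is the 2×2 nilpotent shift.
  For a 1×1 block at λ = 2: exp(t · [2]) = [e^(2t)].

After assembling e^{tJ} and conjugating by P, we get:

e^{tA} =
  [exp(2*t), t*exp(2*t), 0]
  [0, exp(2*t), 0]
  [0, 0, exp(2*t)]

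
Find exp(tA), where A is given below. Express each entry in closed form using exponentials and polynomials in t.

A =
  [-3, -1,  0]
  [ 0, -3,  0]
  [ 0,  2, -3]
e^{tA} =
  [exp(-3*t), -t*exp(-3*t), 0]
  [0, exp(-3*t), 0]
  [0, 2*t*exp(-3*t), exp(-3*t)]

Strategy: write A = P · J · P⁻¹ where J is a Jordan canonical form, so e^{tA} = P · e^{tJ} · P⁻¹, and e^{tJ} can be computed block-by-block.

A has Jordan form
J =
  [-3,  1,  0]
  [ 0, -3,  0]
  [ 0,  0, -3]
(up to reordering of blocks).

Per-block formulas:
  For a 2×2 Jordan block J_2(-3): exp(t · J_2(-3)) = e^(-3t)·(I + t·N), where N is the 2×2 nilpotent shift.
  For a 1×1 block at λ = -3: exp(t · [-3]) = [e^(-3t)].

After assembling e^{tJ} and conjugating by P, we get:

e^{tA} =
  [exp(-3*t), -t*exp(-3*t), 0]
  [0, exp(-3*t), 0]
  [0, 2*t*exp(-3*t), exp(-3*t)]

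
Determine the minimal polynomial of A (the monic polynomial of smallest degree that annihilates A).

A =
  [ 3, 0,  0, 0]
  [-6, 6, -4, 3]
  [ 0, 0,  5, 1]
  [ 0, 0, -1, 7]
x^4 - 21*x^3 + 162*x^2 - 540*x + 648

The characteristic polynomial is χ_A(x) = (x - 6)^3*(x - 3), so the eigenvalues are known. The minimal polynomial is
  m_A(x) = Π_λ (x − λ)^{k_λ}
where k_λ is the size of the *largest* Jordan block for λ (equivalently, the smallest k with (A − λI)^k v = 0 for every generalised eigenvector v of λ).

  λ = 3: largest Jordan block has size 1, contributing (x − 3)
  λ = 6: largest Jordan block has size 3, contributing (x − 6)^3

So m_A(x) = (x - 6)^3*(x - 3) = x^4 - 21*x^3 + 162*x^2 - 540*x + 648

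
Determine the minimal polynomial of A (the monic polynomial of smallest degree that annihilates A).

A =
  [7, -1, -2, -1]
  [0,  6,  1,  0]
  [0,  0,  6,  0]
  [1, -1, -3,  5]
x^2 - 12*x + 36

The characteristic polynomial is χ_A(x) = (x - 6)^4, so the eigenvalues are known. The minimal polynomial is
  m_A(x) = Π_λ (x − λ)^{k_λ}
where k_λ is the size of the *largest* Jordan block for λ (equivalently, the smallest k with (A − λI)^k v = 0 for every generalised eigenvector v of λ).

  λ = 6: largest Jordan block has size 2, contributing (x − 6)^2

So m_A(x) = (x - 6)^2 = x^2 - 12*x + 36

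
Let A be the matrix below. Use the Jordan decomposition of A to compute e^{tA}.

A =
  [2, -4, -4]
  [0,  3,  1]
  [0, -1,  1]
e^{tA} =
  [exp(2*t), -4*t*exp(2*t), -4*t*exp(2*t)]
  [0, t*exp(2*t) + exp(2*t), t*exp(2*t)]
  [0, -t*exp(2*t), -t*exp(2*t) + exp(2*t)]

Strategy: write A = P · J · P⁻¹ where J is a Jordan canonical form, so e^{tA} = P · e^{tJ} · P⁻¹, and e^{tJ} can be computed block-by-block.

A has Jordan form
J =
  [2, 1, 0]
  [0, 2, 0]
  [0, 0, 2]
(up to reordering of blocks).

Per-block formulas:
  For a 1×1 block at λ = 2: exp(t · [2]) = [e^(2t)].
  For a 2×2 Jordan block J_2(2): exp(t · J_2(2)) = e^(2t)·(I + t·N), where N is the 2×2 nilpotent shift.

After assembling e^{tJ} and conjugating by P, we get:

e^{tA} =
  [exp(2*t), -4*t*exp(2*t), -4*t*exp(2*t)]
  [0, t*exp(2*t) + exp(2*t), t*exp(2*t)]
  [0, -t*exp(2*t), -t*exp(2*t) + exp(2*t)]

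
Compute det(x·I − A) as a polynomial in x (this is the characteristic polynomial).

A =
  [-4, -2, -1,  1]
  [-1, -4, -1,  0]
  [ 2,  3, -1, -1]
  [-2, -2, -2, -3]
x^4 + 12*x^3 + 54*x^2 + 108*x + 81

Expanding det(x·I − A) (e.g. by cofactor expansion or by noting that A is similar to its Jordan form J, which has the same characteristic polynomial as A) gives
  χ_A(x) = x^4 + 12*x^3 + 54*x^2 + 108*x + 81
which factors as (x + 3)^4. The eigenvalues (with algebraic multiplicities) are λ = -3 with multiplicity 4.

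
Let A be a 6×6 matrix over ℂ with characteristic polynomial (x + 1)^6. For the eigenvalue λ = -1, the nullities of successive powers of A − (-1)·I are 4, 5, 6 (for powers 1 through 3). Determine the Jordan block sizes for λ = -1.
Block sizes for λ = -1: [3, 1, 1, 1]

From the dimensions of kernels of powers, the number of Jordan blocks of size at least j is d_j − d_{j−1} where d_j = dim ker(N^j) (with d_0 = 0). Computing the differences gives [4, 1, 1].
The number of blocks of size exactly k is (#blocks of size ≥ k) − (#blocks of size ≥ k + 1), so the partition is: 3 block(s) of size 1, 1 block(s) of size 3.
In nonincreasing order the block sizes are [3, 1, 1, 1].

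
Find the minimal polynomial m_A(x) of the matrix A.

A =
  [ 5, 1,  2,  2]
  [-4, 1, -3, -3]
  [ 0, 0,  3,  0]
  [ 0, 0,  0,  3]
x^3 - 9*x^2 + 27*x - 27

The characteristic polynomial is χ_A(x) = (x - 3)^4, so the eigenvalues are known. The minimal polynomial is
  m_A(x) = Π_λ (x − λ)^{k_λ}
where k_λ is the size of the *largest* Jordan block for λ (equivalently, the smallest k with (A − λI)^k v = 0 for every generalised eigenvector v of λ).

  λ = 3: largest Jordan block has size 3, contributing (x − 3)^3

So m_A(x) = (x - 3)^3 = x^3 - 9*x^2 + 27*x - 27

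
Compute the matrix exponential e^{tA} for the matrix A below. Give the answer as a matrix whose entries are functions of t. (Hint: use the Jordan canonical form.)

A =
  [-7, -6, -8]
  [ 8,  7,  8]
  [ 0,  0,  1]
e^{tA} =
  [-3*exp(t) + 4*exp(-t), -3*exp(t) + 3*exp(-t), -4*exp(t) + 4*exp(-t)]
  [4*exp(t) - 4*exp(-t), 4*exp(t) - 3*exp(-t), 4*exp(t) - 4*exp(-t)]
  [0, 0, exp(t)]

Strategy: write A = P · J · P⁻¹ where J is a Jordan canonical form, so e^{tA} = P · e^{tJ} · P⁻¹, and e^{tJ} can be computed block-by-block.

A has Jordan form
J =
  [-1, 0, 0]
  [ 0, 1, 0]
  [ 0, 0, 1]
(up to reordering of blocks).

Per-block formulas:
  For a 1×1 block at λ = 1: exp(t · [1]) = [e^(1t)].
  For a 1×1 block at λ = -1: exp(t · [-1]) = [e^(-1t)].

After assembling e^{tJ} and conjugating by P, we get:

e^{tA} =
  [-3*exp(t) + 4*exp(-t), -3*exp(t) + 3*exp(-t), -4*exp(t) + 4*exp(-t)]
  [4*exp(t) - 4*exp(-t), 4*exp(t) - 3*exp(-t), 4*exp(t) - 4*exp(-t)]
  [0, 0, exp(t)]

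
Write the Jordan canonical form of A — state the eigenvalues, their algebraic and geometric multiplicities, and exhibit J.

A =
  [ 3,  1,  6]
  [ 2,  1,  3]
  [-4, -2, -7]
J_3(-1)

The characteristic polynomial is
  det(x·I − A) = x^3 + 3*x^2 + 3*x + 1 = (x + 1)^3

Eigenvalues and multiplicities (the geometric multiplicity of λ is n − rank(A − λI), which equals the number of Jordan blocks for λ):
  λ = -1: algebraic multiplicity = 3, geometric multiplicity = 1

Determining the block sizes for each eigenvalue:
  λ = -1: one block (gm = 1), so the single block has size am = 3 → block sizes [3]

Assembling the blocks gives a Jordan form
J =
  [-1,  1,  0]
  [ 0, -1,  1]
  [ 0,  0, -1]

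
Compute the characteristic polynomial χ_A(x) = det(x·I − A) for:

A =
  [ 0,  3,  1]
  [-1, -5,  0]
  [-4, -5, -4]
x^3 + 9*x^2 + 27*x + 27

Expanding det(x·I − A) (e.g. by cofactor expansion or by noting that A is similar to its Jordan form J, which has the same characteristic polynomial as A) gives
  χ_A(x) = x^3 + 9*x^2 + 27*x + 27
which factors as (x + 3)^3. The eigenvalues (with algebraic multiplicities) are λ = -3 with multiplicity 3.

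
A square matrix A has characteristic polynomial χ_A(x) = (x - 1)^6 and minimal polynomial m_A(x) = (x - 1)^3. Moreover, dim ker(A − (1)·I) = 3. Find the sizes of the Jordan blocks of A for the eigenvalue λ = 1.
Block sizes for λ = 1: [3, 2, 1]

Step 1 — from the characteristic polynomial, algebraic multiplicity of λ = 1 is 6. From dim ker(A − (1)·I) = 3, there are exactly 3 Jordan blocks for λ = 1.
Step 2 — from the minimal polynomial, the factor (x − 1)^3 tells us the largest block for λ = 1 has size 3.
Step 3 — with total size 6, 3 blocks, and largest block 3, the block sizes (in nonincreasing order) are [3, 2, 1].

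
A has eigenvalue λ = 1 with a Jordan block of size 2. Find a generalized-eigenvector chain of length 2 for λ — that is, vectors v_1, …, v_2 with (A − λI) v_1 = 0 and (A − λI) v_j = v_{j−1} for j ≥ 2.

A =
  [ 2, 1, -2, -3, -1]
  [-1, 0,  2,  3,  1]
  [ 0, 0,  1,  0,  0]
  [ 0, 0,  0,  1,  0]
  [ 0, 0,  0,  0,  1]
A Jordan chain for λ = 1 of length 2:
v_1 = (1, -1, 0, 0, 0)ᵀ
v_2 = (1, 0, 0, 0, 0)ᵀ

Let N = A − (1)·I. We want v_2 with N^2 v_2 = 0 but N^1 v_2 ≠ 0; then v_{j-1} := N · v_j for j = 2, …, 2.

Pick v_2 = (1, 0, 0, 0, 0)ᵀ.
Then v_1 = N · v_2 = (1, -1, 0, 0, 0)ᵀ.

Sanity check: (A − (1)·I) v_1 = (0, 0, 0, 0, 0)ᵀ = 0. ✓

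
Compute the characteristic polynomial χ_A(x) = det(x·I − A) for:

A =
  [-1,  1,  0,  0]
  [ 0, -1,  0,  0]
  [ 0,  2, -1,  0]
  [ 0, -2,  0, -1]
x^4 + 4*x^3 + 6*x^2 + 4*x + 1

Expanding det(x·I − A) (e.g. by cofactor expansion or by noting that A is similar to its Jordan form J, which has the same characteristic polynomial as A) gives
  χ_A(x) = x^4 + 4*x^3 + 6*x^2 + 4*x + 1
which factors as (x + 1)^4. The eigenvalues (with algebraic multiplicities) are λ = -1 with multiplicity 4.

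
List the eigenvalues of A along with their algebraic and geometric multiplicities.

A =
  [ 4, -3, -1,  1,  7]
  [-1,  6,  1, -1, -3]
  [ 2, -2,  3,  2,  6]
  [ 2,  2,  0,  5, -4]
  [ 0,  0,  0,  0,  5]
λ = 3: alg = 1, geom = 1; λ = 5: alg = 4, geom = 3

Step 1 — factor the characteristic polynomial to read off the algebraic multiplicities:
  χ_A(x) = (x - 5)^4*(x - 3)

Step 2 — compute geometric multiplicities via the rank-nullity identity g(λ) = n − rank(A − λI):
  rank(A − (3)·I) = 4, so dim ker(A − (3)·I) = n − 4 = 1
  rank(A − (5)·I) = 2, so dim ker(A − (5)·I) = n − 2 = 3

Summary:
  λ = 3: algebraic multiplicity = 1, geometric multiplicity = 1
  λ = 5: algebraic multiplicity = 4, geometric multiplicity = 3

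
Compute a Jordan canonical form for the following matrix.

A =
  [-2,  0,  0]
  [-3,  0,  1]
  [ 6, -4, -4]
J_2(-2) ⊕ J_1(-2)

The characteristic polynomial is
  det(x·I − A) = x^3 + 6*x^2 + 12*x + 8 = (x + 2)^3

Eigenvalues and multiplicities (the geometric multiplicity of λ is n − rank(A − λI), which equals the number of Jordan blocks for λ):
  λ = -2: algebraic multiplicity = 3, geometric multiplicity = 2

Determining the block sizes for each eigenvalue:
  λ = -2: 2 blocks summing to 3 forces exactly one block of size 2 and the rest size 1 → block sizes [2, 1]

Assembling the blocks gives a Jordan form
J =
  [-2,  1,  0]
  [ 0, -2,  0]
  [ 0,  0, -2]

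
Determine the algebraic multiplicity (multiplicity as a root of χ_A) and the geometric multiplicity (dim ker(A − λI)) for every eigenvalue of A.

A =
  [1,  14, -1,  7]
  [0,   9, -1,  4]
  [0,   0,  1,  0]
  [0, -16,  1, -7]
λ = 1: alg = 4, geom = 2

Step 1 — factor the characteristic polynomial to read off the algebraic multiplicities:
  χ_A(x) = (x - 1)^4

Step 2 — compute geometric multiplicities via the rank-nullity identity g(λ) = n − rank(A − λI):
  rank(A − (1)·I) = 2, so dim ker(A − (1)·I) = n − 2 = 2

Summary:
  λ = 1: algebraic multiplicity = 4, geometric multiplicity = 2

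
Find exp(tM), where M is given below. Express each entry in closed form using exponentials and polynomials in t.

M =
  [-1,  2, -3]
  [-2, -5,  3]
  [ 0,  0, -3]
e^{tM} =
  [2*t*exp(-3*t) + exp(-3*t), 2*t*exp(-3*t), -3*t*exp(-3*t)]
  [-2*t*exp(-3*t), -2*t*exp(-3*t) + exp(-3*t), 3*t*exp(-3*t)]
  [0, 0, exp(-3*t)]

Strategy: write M = P · J · P⁻¹ where J is a Jordan canonical form, so e^{tM} = P · e^{tJ} · P⁻¹, and e^{tJ} can be computed block-by-block.

M has Jordan form
J =
  [-3,  1,  0]
  [ 0, -3,  0]
  [ 0,  0, -3]
(up to reordering of blocks).

Per-block formulas:
  For a 2×2 Jordan block J_2(-3): exp(t · J_2(-3)) = e^(-3t)·(I + t·N), where N is the 2×2 nilpotent shift.
  For a 1×1 block at λ = -3: exp(t · [-3]) = [e^(-3t)].

After assembling e^{tJ} and conjugating by P, we get:

e^{tM} =
  [2*t*exp(-3*t) + exp(-3*t), 2*t*exp(-3*t), -3*t*exp(-3*t)]
  [-2*t*exp(-3*t), -2*t*exp(-3*t) + exp(-3*t), 3*t*exp(-3*t)]
  [0, 0, exp(-3*t)]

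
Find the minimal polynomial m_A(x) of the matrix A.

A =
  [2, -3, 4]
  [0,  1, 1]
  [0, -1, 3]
x^3 - 6*x^2 + 12*x - 8

The characteristic polynomial is χ_A(x) = (x - 2)^3, so the eigenvalues are known. The minimal polynomial is
  m_A(x) = Π_λ (x − λ)^{k_λ}
where k_λ is the size of the *largest* Jordan block for λ (equivalently, the smallest k with (A − λI)^k v = 0 for every generalised eigenvector v of λ).

  λ = 2: largest Jordan block has size 3, contributing (x − 2)^3

So m_A(x) = (x - 2)^3 = x^3 - 6*x^2 + 12*x - 8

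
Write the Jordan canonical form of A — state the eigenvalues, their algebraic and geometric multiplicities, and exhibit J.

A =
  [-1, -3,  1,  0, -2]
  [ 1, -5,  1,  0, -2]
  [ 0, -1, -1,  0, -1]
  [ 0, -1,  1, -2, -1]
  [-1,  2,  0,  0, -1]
J_3(-2) ⊕ J_1(-2) ⊕ J_1(-2)

The characteristic polynomial is
  det(x·I − A) = x^5 + 10*x^4 + 40*x^3 + 80*x^2 + 80*x + 32 = (x + 2)^5

Eigenvalues and multiplicities (the geometric multiplicity of λ is n − rank(A − λI), which equals the number of Jordan blocks for λ):
  λ = -2: algebraic multiplicity = 5, geometric multiplicity = 3

Determining the block sizes for each eigenvalue:
  λ = -2: with am = 5 and gm = 3, the partition is not yet determined (e.g. several partitions of 5 into 3 parts exist). Let N = A − (-2)·I. Computing rank(N^1) = 2, rank(N^2) = 1, rank(N^3) = 0; the number of blocks of size ≥ j is rank(N^{j−1}) − rank(N^j), giving [3, 1, 1]. So we have 1 block(s) of size 3, 2 block(s) of size 1 → block sizes [3, 1, 1]

Assembling the blocks gives a Jordan form
J =
  [-2,  1,  0,  0,  0]
  [ 0, -2,  1,  0,  0]
  [ 0,  0, -2,  0,  0]
  [ 0,  0,  0, -2,  0]
  [ 0,  0,  0,  0, -2]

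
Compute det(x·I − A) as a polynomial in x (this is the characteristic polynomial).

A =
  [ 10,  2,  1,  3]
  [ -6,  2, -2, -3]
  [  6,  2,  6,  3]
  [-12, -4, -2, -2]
x^4 - 16*x^3 + 96*x^2 - 256*x + 256

Expanding det(x·I − A) (e.g. by cofactor expansion or by noting that A is similar to its Jordan form J, which has the same characteristic polynomial as A) gives
  χ_A(x) = x^4 - 16*x^3 + 96*x^2 - 256*x + 256
which factors as (x - 4)^4. The eigenvalues (with algebraic multiplicities) are λ = 4 with multiplicity 4.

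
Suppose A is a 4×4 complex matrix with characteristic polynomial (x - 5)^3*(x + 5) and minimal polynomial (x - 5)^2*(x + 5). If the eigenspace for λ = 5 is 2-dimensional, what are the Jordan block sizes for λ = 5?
Block sizes for λ = 5: [2, 1]

Step 1 — from the characteristic polynomial, algebraic multiplicity of λ = 5 is 3. From dim ker(A − (5)·I) = 2, there are exactly 2 Jordan blocks for λ = 5.
Step 2 — from the minimal polynomial, the factor (x − 5)^2 tells us the largest block for λ = 5 has size 2.
Step 3 — with total size 3, 2 blocks, and largest block 2, the block sizes (in nonincreasing order) are [2, 1].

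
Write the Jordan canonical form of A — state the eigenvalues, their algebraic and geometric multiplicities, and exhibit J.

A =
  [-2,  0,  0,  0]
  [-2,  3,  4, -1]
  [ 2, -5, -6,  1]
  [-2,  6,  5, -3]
J_3(-2) ⊕ J_1(-2)

The characteristic polynomial is
  det(x·I − A) = x^4 + 8*x^3 + 24*x^2 + 32*x + 16 = (x + 2)^4

Eigenvalues and multiplicities (the geometric multiplicity of λ is n − rank(A − λI), which equals the number of Jordan blocks for λ):
  λ = -2: algebraic multiplicity = 4, geometric multiplicity = 2

Determining the block sizes for each eigenvalue:
  λ = -2: with am = 4 and gm = 2, the partition is not yet determined (e.g. several partitions of 4 into 2 parts exist). Let N = A − (-2)·I. Computing rank(N^1) = 2, rank(N^2) = 1, rank(N^3) = 0; the number of blocks of size ≥ j is rank(N^{j−1}) − rank(N^j), giving [2, 1, 1]. So we have 1 block(s) of size 3, 1 block(s) of size 1 → block sizes [3, 1]

Assembling the blocks gives a Jordan form
J =
  [-2,  1,  0,  0]
  [ 0, -2,  1,  0]
  [ 0,  0, -2,  0]
  [ 0,  0,  0, -2]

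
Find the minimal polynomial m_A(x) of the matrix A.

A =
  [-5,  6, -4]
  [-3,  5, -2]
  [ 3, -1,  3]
x^3 - 3*x^2 + 3*x - 1

The characteristic polynomial is χ_A(x) = (x - 1)^3, so the eigenvalues are known. The minimal polynomial is
  m_A(x) = Π_λ (x − λ)^{k_λ}
where k_λ is the size of the *largest* Jordan block for λ (equivalently, the smallest k with (A − λI)^k v = 0 for every generalised eigenvector v of λ).

  λ = 1: largest Jordan block has size 3, contributing (x − 1)^3

So m_A(x) = (x - 1)^3 = x^3 - 3*x^2 + 3*x - 1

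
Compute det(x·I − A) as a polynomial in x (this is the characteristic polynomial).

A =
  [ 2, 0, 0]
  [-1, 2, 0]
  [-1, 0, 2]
x^3 - 6*x^2 + 12*x - 8

Expanding det(x·I − A) (e.g. by cofactor expansion or by noting that A is similar to its Jordan form J, which has the same characteristic polynomial as A) gives
  χ_A(x) = x^3 - 6*x^2 + 12*x - 8
which factors as (x - 2)^3. The eigenvalues (with algebraic multiplicities) are λ = 2 with multiplicity 3.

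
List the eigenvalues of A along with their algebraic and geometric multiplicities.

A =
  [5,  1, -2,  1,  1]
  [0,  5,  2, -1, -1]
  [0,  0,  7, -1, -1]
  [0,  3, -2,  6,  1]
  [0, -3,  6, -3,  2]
λ = 5: alg = 5, geom = 3

Step 1 — factor the characteristic polynomial to read off the algebraic multiplicities:
  χ_A(x) = (x - 5)^5

Step 2 — compute geometric multiplicities via the rank-nullity identity g(λ) = n − rank(A − λI):
  rank(A − (5)·I) = 2, so dim ker(A − (5)·I) = n − 2 = 3

Summary:
  λ = 5: algebraic multiplicity = 5, geometric multiplicity = 3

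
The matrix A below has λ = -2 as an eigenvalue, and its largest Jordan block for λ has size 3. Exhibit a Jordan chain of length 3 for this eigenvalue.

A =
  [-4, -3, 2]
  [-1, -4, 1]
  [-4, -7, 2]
A Jordan chain for λ = -2 of length 3:
v_1 = (-1, 0, -1)ᵀ
v_2 = (-2, -1, -4)ᵀ
v_3 = (1, 0, 0)ᵀ

Let N = A − (-2)·I. We want v_3 with N^3 v_3 = 0 but N^2 v_3 ≠ 0; then v_{j-1} := N · v_j for j = 3, …, 2.

Pick v_3 = (1, 0, 0)ᵀ.
Then v_2 = N · v_3 = (-2, -1, -4)ᵀ.
Then v_1 = N · v_2 = (-1, 0, -1)ᵀ.

Sanity check: (A − (-2)·I) v_1 = (0, 0, 0)ᵀ = 0. ✓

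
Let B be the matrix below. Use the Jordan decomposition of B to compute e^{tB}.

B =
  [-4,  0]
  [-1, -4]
e^{tB} =
  [exp(-4*t), 0]
  [-t*exp(-4*t), exp(-4*t)]

Strategy: write B = P · J · P⁻¹ where J is a Jordan canonical form, so e^{tB} = P · e^{tJ} · P⁻¹, and e^{tJ} can be computed block-by-block.

B has Jordan form
J =
  [-4,  1]
  [ 0, -4]
(up to reordering of blocks).

Per-block formulas:
  For a 2×2 Jordan block J_2(-4): exp(t · J_2(-4)) = e^(-4t)·(I + t·N), where N is the 2×2 nilpotent shift.

After assembling e^{tJ} and conjugating by P, we get:

e^{tB} =
  [exp(-4*t), 0]
  [-t*exp(-4*t), exp(-4*t)]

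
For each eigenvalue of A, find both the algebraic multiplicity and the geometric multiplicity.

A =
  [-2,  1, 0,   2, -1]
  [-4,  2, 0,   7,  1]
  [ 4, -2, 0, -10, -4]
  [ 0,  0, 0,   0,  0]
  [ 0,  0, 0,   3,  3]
λ = 0: alg = 4, geom = 3; λ = 3: alg = 1, geom = 1

Step 1 — factor the characteristic polynomial to read off the algebraic multiplicities:
  χ_A(x) = x^4*(x - 3)

Step 2 — compute geometric multiplicities via the rank-nullity identity g(λ) = n − rank(A − λI):
  rank(A − (0)·I) = 2, so dim ker(A − (0)·I) = n − 2 = 3
  rank(A − (3)·I) = 4, so dim ker(A − (3)·I) = n − 4 = 1

Summary:
  λ = 0: algebraic multiplicity = 4, geometric multiplicity = 3
  λ = 3: algebraic multiplicity = 1, geometric multiplicity = 1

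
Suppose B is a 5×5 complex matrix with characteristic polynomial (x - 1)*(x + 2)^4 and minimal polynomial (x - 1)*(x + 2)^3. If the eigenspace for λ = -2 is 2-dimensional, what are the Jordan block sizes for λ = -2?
Block sizes for λ = -2: [3, 1]

Step 1 — from the characteristic polynomial, algebraic multiplicity of λ = -2 is 4. From dim ker(B − (-2)·I) = 2, there are exactly 2 Jordan blocks for λ = -2.
Step 2 — from the minimal polynomial, the factor (x + 2)^3 tells us the largest block for λ = -2 has size 3.
Step 3 — with total size 4, 2 blocks, and largest block 3, the block sizes (in nonincreasing order) are [3, 1].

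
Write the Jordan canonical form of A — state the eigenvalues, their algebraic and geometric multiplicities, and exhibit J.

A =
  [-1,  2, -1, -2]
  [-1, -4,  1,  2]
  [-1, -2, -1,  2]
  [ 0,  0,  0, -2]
J_2(-2) ⊕ J_1(-2) ⊕ J_1(-2)

The characteristic polynomial is
  det(x·I − A) = x^4 + 8*x^3 + 24*x^2 + 32*x + 16 = (x + 2)^4

Eigenvalues and multiplicities (the geometric multiplicity of λ is n − rank(A − λI), which equals the number of Jordan blocks for λ):
  λ = -2: algebraic multiplicity = 4, geometric multiplicity = 3

Determining the block sizes for each eigenvalue:
  λ = -2: 3 blocks summing to 4 forces exactly one block of size 2 and the rest size 1 → block sizes [2, 1, 1]

Assembling the blocks gives a Jordan form
J =
  [-2,  1,  0,  0]
  [ 0, -2,  0,  0]
  [ 0,  0, -2,  0]
  [ 0,  0,  0, -2]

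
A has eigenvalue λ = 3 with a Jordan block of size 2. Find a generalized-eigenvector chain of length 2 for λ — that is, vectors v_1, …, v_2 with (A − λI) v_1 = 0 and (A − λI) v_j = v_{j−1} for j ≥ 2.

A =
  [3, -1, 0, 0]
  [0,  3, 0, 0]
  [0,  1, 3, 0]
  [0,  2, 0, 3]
A Jordan chain for λ = 3 of length 2:
v_1 = (-1, 0, 1, 2)ᵀ
v_2 = (0, 1, 0, 0)ᵀ

Let N = A − (3)·I. We want v_2 with N^2 v_2 = 0 but N^1 v_2 ≠ 0; then v_{j-1} := N · v_j for j = 2, …, 2.

Pick v_2 = (0, 1, 0, 0)ᵀ.
Then v_1 = N · v_2 = (-1, 0, 1, 2)ᵀ.

Sanity check: (A − (3)·I) v_1 = (0, 0, 0, 0)ᵀ = 0. ✓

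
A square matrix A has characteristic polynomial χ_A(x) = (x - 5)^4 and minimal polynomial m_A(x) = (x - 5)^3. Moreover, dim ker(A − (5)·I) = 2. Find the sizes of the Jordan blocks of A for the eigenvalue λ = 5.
Block sizes for λ = 5: [3, 1]

Step 1 — from the characteristic polynomial, algebraic multiplicity of λ = 5 is 4. From dim ker(A − (5)·I) = 2, there are exactly 2 Jordan blocks for λ = 5.
Step 2 — from the minimal polynomial, the factor (x − 5)^3 tells us the largest block for λ = 5 has size 3.
Step 3 — with total size 4, 2 blocks, and largest block 3, the block sizes (in nonincreasing order) are [3, 1].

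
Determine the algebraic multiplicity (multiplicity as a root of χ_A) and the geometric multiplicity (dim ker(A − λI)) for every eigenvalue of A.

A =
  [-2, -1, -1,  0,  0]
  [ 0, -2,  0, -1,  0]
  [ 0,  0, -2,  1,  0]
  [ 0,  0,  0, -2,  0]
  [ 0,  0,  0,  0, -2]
λ = -2: alg = 5, geom = 3

Step 1 — factor the characteristic polynomial to read off the algebraic multiplicities:
  χ_A(x) = (x + 2)^5

Step 2 — compute geometric multiplicities via the rank-nullity identity g(λ) = n − rank(A − λI):
  rank(A − (-2)·I) = 2, so dim ker(A − (-2)·I) = n − 2 = 3

Summary:
  λ = -2: algebraic multiplicity = 5, geometric multiplicity = 3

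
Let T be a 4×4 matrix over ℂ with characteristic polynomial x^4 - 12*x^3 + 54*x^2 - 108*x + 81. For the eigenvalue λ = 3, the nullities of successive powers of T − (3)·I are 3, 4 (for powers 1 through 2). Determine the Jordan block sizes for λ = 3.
Block sizes for λ = 3: [2, 1, 1]

From the dimensions of kernels of powers, the number of Jordan blocks of size at least j is d_j − d_{j−1} where d_j = dim ker(N^j) (with d_0 = 0). Computing the differences gives [3, 1].
The number of blocks of size exactly k is (#blocks of size ≥ k) − (#blocks of size ≥ k + 1), so the partition is: 2 block(s) of size 1, 1 block(s) of size 2.
In nonincreasing order the block sizes are [2, 1, 1].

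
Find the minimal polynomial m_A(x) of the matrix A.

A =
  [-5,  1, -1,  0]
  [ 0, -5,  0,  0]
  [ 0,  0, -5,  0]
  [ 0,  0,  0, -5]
x^2 + 10*x + 25

The characteristic polynomial is χ_A(x) = (x + 5)^4, so the eigenvalues are known. The minimal polynomial is
  m_A(x) = Π_λ (x − λ)^{k_λ}
where k_λ is the size of the *largest* Jordan block for λ (equivalently, the smallest k with (A − λI)^k v = 0 for every generalised eigenvector v of λ).

  λ = -5: largest Jordan block has size 2, contributing (x + 5)^2

So m_A(x) = (x + 5)^2 = x^2 + 10*x + 25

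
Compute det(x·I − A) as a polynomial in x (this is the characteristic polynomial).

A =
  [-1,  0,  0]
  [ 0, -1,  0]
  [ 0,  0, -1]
x^3 + 3*x^2 + 3*x + 1

Expanding det(x·I − A) (e.g. by cofactor expansion or by noting that A is similar to its Jordan form J, which has the same characteristic polynomial as A) gives
  χ_A(x) = x^3 + 3*x^2 + 3*x + 1
which factors as (x + 1)^3. The eigenvalues (with algebraic multiplicities) are λ = -1 with multiplicity 3.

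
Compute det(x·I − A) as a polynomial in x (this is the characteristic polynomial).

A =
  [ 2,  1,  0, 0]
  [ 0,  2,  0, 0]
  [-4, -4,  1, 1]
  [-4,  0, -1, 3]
x^4 - 8*x^3 + 24*x^2 - 32*x + 16

Expanding det(x·I − A) (e.g. by cofactor expansion or by noting that A is similar to its Jordan form J, which has the same characteristic polynomial as A) gives
  χ_A(x) = x^4 - 8*x^3 + 24*x^2 - 32*x + 16
which factors as (x - 2)^4. The eigenvalues (with algebraic multiplicities) are λ = 2 with multiplicity 4.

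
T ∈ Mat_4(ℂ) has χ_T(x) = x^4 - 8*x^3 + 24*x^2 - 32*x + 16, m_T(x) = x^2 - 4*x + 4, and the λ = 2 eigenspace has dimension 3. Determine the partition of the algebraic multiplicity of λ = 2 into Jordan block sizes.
Block sizes for λ = 2: [2, 1, 1]

Step 1 — from the characteristic polynomial, algebraic multiplicity of λ = 2 is 4. From dim ker(T − (2)·I) = 3, there are exactly 3 Jordan blocks for λ = 2.
Step 2 — from the minimal polynomial, the factor (x − 2)^2 tells us the largest block for λ = 2 has size 2.
Step 3 — with total size 4, 3 blocks, and largest block 2, the block sizes (in nonincreasing order) are [2, 1, 1].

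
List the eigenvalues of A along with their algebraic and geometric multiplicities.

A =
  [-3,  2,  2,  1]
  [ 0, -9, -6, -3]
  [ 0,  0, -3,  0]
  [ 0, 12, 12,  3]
λ = -3: alg = 4, geom = 3

Step 1 — factor the characteristic polynomial to read off the algebraic multiplicities:
  χ_A(x) = (x + 3)^4

Step 2 — compute geometric multiplicities via the rank-nullity identity g(λ) = n − rank(A − λI):
  rank(A − (-3)·I) = 1, so dim ker(A − (-3)·I) = n − 1 = 3

Summary:
  λ = -3: algebraic multiplicity = 4, geometric multiplicity = 3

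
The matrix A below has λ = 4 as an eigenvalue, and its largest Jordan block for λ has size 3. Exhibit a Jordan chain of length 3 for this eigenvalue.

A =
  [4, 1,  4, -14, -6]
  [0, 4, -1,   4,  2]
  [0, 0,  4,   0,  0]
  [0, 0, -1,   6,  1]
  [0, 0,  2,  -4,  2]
A Jordan chain for λ = 4 of length 3:
v_1 = (1, 0, 0, 0, 0)ᵀ
v_2 = (4, -1, 0, -1, 2)ᵀ
v_3 = (0, 0, 1, 0, 0)ᵀ

Let N = A − (4)·I. We want v_3 with N^3 v_3 = 0 but N^2 v_3 ≠ 0; then v_{j-1} := N · v_j for j = 3, …, 2.

Pick v_3 = (0, 0, 1, 0, 0)ᵀ.
Then v_2 = N · v_3 = (4, -1, 0, -1, 2)ᵀ.
Then v_1 = N · v_2 = (1, 0, 0, 0, 0)ᵀ.

Sanity check: (A − (4)·I) v_1 = (0, 0, 0, 0, 0)ᵀ = 0. ✓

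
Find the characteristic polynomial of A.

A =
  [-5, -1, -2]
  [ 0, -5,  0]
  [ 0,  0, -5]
x^3 + 15*x^2 + 75*x + 125

Expanding det(x·I − A) (e.g. by cofactor expansion or by noting that A is similar to its Jordan form J, which has the same characteristic polynomial as A) gives
  χ_A(x) = x^3 + 15*x^2 + 75*x + 125
which factors as (x + 5)^3. The eigenvalues (with algebraic multiplicities) are λ = -5 with multiplicity 3.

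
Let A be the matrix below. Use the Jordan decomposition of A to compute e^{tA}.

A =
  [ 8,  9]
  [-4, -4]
e^{tA} =
  [6*t*exp(2*t) + exp(2*t), 9*t*exp(2*t)]
  [-4*t*exp(2*t), -6*t*exp(2*t) + exp(2*t)]

Strategy: write A = P · J · P⁻¹ where J is a Jordan canonical form, so e^{tA} = P · e^{tJ} · P⁻¹, and e^{tJ} can be computed block-by-block.

A has Jordan form
J =
  [2, 1]
  [0, 2]
(up to reordering of blocks).

Per-block formulas:
  For a 2×2 Jordan block J_2(2): exp(t · J_2(2)) = e^(2t)·(I + t·N), where N is the 2×2 nilpotent shift.

After assembling e^{tJ} and conjugating by P, we get:

e^{tA} =
  [6*t*exp(2*t) + exp(2*t), 9*t*exp(2*t)]
  [-4*t*exp(2*t), -6*t*exp(2*t) + exp(2*t)]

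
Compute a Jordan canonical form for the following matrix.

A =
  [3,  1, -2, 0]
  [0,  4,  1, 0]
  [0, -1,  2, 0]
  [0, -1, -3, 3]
J_3(3) ⊕ J_1(3)

The characteristic polynomial is
  det(x·I − A) = x^4 - 12*x^3 + 54*x^2 - 108*x + 81 = (x - 3)^4

Eigenvalues and multiplicities (the geometric multiplicity of λ is n − rank(A − λI), which equals the number of Jordan blocks for λ):
  λ = 3: algebraic multiplicity = 4, geometric multiplicity = 2

Determining the block sizes for each eigenvalue:
  λ = 3: with am = 4 and gm = 2, the partition is not yet determined (e.g. several partitions of 4 into 2 parts exist). Let N = A − (3)·I. Computing rank(N^1) = 2, rank(N^2) = 1, rank(N^3) = 0; the number of blocks of size ≥ j is rank(N^{j−1}) − rank(N^j), giving [2, 1, 1]. So we have 1 block(s) of size 3, 1 block(s) of size 1 → block sizes [3, 1]

Assembling the blocks gives a Jordan form
J =
  [3, 1, 0, 0]
  [0, 3, 1, 0]
  [0, 0, 3, 0]
  [0, 0, 0, 3]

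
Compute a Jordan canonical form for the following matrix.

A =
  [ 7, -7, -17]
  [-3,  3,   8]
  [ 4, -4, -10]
J_3(0)

The characteristic polynomial is
  det(x·I − A) = x^3

Eigenvalues and multiplicities (the geometric multiplicity of λ is n − rank(A − λI), which equals the number of Jordan blocks for λ):
  λ = 0: algebraic multiplicity = 3, geometric multiplicity = 1

Determining the block sizes for each eigenvalue:
  λ = 0: one block (gm = 1), so the single block has size am = 3 → block sizes [3]

Assembling the blocks gives a Jordan form
J =
  [0, 1, 0]
  [0, 0, 1]
  [0, 0, 0]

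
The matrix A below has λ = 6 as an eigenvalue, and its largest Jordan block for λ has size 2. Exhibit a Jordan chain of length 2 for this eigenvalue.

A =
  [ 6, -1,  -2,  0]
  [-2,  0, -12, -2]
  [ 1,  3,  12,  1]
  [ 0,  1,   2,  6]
A Jordan chain for λ = 6 of length 2:
v_1 = (0, -2, 1, 0)ᵀ
v_2 = (1, 0, 0, 0)ᵀ

Let N = A − (6)·I. We want v_2 with N^2 v_2 = 0 but N^1 v_2 ≠ 0; then v_{j-1} := N · v_j for j = 2, …, 2.

Pick v_2 = (1, 0, 0, 0)ᵀ.
Then v_1 = N · v_2 = (0, -2, 1, 0)ᵀ.

Sanity check: (A − (6)·I) v_1 = (0, 0, 0, 0)ᵀ = 0. ✓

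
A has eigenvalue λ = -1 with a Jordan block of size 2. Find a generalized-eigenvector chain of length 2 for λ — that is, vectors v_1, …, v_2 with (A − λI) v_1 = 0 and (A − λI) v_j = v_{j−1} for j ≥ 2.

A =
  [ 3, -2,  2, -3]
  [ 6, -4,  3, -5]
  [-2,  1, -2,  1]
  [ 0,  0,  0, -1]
A Jordan chain for λ = -1 of length 2:
v_1 = (4, 6, -2, 0)ᵀ
v_2 = (1, 0, 0, 0)ᵀ

Let N = A − (-1)·I. We want v_2 with N^2 v_2 = 0 but N^1 v_2 ≠ 0; then v_{j-1} := N · v_j for j = 2, …, 2.

Pick v_2 = (1, 0, 0, 0)ᵀ.
Then v_1 = N · v_2 = (4, 6, -2, 0)ᵀ.

Sanity check: (A − (-1)·I) v_1 = (0, 0, 0, 0)ᵀ = 0. ✓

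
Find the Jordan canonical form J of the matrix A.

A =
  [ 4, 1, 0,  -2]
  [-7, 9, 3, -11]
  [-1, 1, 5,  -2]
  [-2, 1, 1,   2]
J_3(5) ⊕ J_1(5)

The characteristic polynomial is
  det(x·I − A) = x^4 - 20*x^3 + 150*x^2 - 500*x + 625 = (x - 5)^4

Eigenvalues and multiplicities (the geometric multiplicity of λ is n − rank(A − λI), which equals the number of Jordan blocks for λ):
  λ = 5: algebraic multiplicity = 4, geometric multiplicity = 2

Determining the block sizes for each eigenvalue:
  λ = 5: with am = 4 and gm = 2, the partition is not yet determined (e.g. several partitions of 4 into 2 parts exist). Let N = A − (5)·I. Computing rank(N^1) = 2, rank(N^2) = 1, rank(N^3) = 0; the number of blocks of size ≥ j is rank(N^{j−1}) − rank(N^j), giving [2, 1, 1]. So we have 1 block(s) of size 3, 1 block(s) of size 1 → block sizes [3, 1]

Assembling the blocks gives a Jordan form
J =
  [5, 1, 0, 0]
  [0, 5, 1, 0]
  [0, 0, 5, 0]
  [0, 0, 0, 5]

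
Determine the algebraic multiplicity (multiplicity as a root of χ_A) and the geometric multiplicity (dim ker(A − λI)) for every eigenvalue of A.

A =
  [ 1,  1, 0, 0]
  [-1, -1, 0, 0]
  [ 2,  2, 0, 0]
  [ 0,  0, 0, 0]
λ = 0: alg = 4, geom = 3

Step 1 — factor the characteristic polynomial to read off the algebraic multiplicities:
  χ_A(x) = x^4

Step 2 — compute geometric multiplicities via the rank-nullity identity g(λ) = n − rank(A − λI):
  rank(A − (0)·I) = 1, so dim ker(A − (0)·I) = n − 1 = 3

Summary:
  λ = 0: algebraic multiplicity = 4, geometric multiplicity = 3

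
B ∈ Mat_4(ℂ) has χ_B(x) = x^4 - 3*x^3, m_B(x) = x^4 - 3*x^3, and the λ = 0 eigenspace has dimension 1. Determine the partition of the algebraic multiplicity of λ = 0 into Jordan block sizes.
Block sizes for λ = 0: [3]

Step 1 — from the characteristic polynomial, algebraic multiplicity of λ = 0 is 3. From dim ker(B − (0)·I) = 1, there are exactly 1 Jordan blocks for λ = 0.
Step 2 — from the minimal polynomial, the factor (x − 0)^3 tells us the largest block for λ = 0 has size 3.
Step 3 — with total size 3, 1 blocks, and largest block 3, the block sizes (in nonincreasing order) are [3].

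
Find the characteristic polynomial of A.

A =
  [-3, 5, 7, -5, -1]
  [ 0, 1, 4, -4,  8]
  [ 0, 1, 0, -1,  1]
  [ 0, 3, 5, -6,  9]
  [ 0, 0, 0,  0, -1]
x^5 + 9*x^4 + 30*x^3 + 46*x^2 + 33*x + 9

Expanding det(x·I − A) (e.g. by cofactor expansion or by noting that A is similar to its Jordan form J, which has the same characteristic polynomial as A) gives
  χ_A(x) = x^5 + 9*x^4 + 30*x^3 + 46*x^2 + 33*x + 9
which factors as (x + 1)^3*(x + 3)^2. The eigenvalues (with algebraic multiplicities) are λ = -3 with multiplicity 2, λ = -1 with multiplicity 3.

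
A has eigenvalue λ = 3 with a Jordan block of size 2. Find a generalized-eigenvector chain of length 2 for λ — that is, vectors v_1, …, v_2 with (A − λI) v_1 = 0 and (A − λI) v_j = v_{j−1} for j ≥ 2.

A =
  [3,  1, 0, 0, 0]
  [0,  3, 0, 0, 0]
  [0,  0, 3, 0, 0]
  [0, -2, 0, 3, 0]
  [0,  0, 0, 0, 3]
A Jordan chain for λ = 3 of length 2:
v_1 = (1, 0, 0, -2, 0)ᵀ
v_2 = (0, 1, 0, 0, 0)ᵀ

Let N = A − (3)·I. We want v_2 with N^2 v_2 = 0 but N^1 v_2 ≠ 0; then v_{j-1} := N · v_j for j = 2, …, 2.

Pick v_2 = (0, 1, 0, 0, 0)ᵀ.
Then v_1 = N · v_2 = (1, 0, 0, -2, 0)ᵀ.

Sanity check: (A − (3)·I) v_1 = (0, 0, 0, 0, 0)ᵀ = 0. ✓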